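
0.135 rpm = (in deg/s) 1 rpm = 0.10471976 rad/s, so 0.135 rpm = 0.135 * 0.10471976 = 0.014137167 rad/s. 1 deg/s = 0.017453293 rad/s, so 0.014137167 rad/s = 0.014137167 / 0.017453293 = 0.81 deg/s. Final answer: 0.81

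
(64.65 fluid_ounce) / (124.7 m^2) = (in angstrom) 1.533e+05. Check: 1 fluid_ounce = 2.957353e-05 m^3, so 64.65 fluid_ounce = 64.65 * 2.957353e-05 = 0.0019119287 m^3. 124.7 m^2 is already in m^2. Combine: 0.0019119287 m^3 / 124.7 m^2 = 1.5332227e-05 m. 1 angstrom = 1e-10 m, so 1.5332227e-05 m = 1.5332227e-05 / 1e-10 = 153322.27 angstrom ≈ 1.533e+05 angstrom (4 s.f.).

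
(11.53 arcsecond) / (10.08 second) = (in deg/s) 0.0003177. Check: 1 arcsecond = 4.8481368e-06 rad, so 11.53 arcsecond = 11.53 * 4.8481368e-06 = 5.5899017e-05 rad. 10.08 second = 10.08 s. Combine: 5.5899017e-05 rad / 10.08 s = 5.5455374e-06 rad/s. 1 deg/s = 0.017453293 rad/s, so 5.5455374e-06 rad/s = 5.5455374e-06 / 0.017453293 = 0.00031773589 deg/s ≈ 0.0003177 deg/s (4 s.f.).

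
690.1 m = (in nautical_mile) 1 nautical_mile = 1852 m, so 690.1 m = 690.1 / 1852 = 0.37262419 nautical_mile ≈ 0.3726 nautical_mile (4 s.f.). Final answer: 0.3726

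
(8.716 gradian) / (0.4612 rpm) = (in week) 1 gradian = 0.015707963 rad, so 8.716 gradian = 8.716 * 0.015707963 = 0.13691061 rad. 1 rpm = 0.10471976 rad/s, so 0.4612 rpm = 0.4612 * 0.10471976 = 0.048296751 rad/s. Combine: 0.13691061 rad / 0.048296751 rad/s = 2.8347788 s. 1 week = 604800 s, so 2.8347788 s = 2.8347788 / 604800 = 4.6871343e-06 week ≈ 4.687e-06 week (4 s.f.). Final answer: 4.687e-06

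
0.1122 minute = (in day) 7.792e-05. Check: 1 minute = 60 s, so 0.1122 minute = 0.1122 * 60 = 6.732 s. 1 day = 86400 s, so 6.732 s = 6.732 / 86400 = 7.7916667e-05 day ≈ 7.792e-05 day (4 s.f.).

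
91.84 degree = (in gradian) 102. Check: 1 degree = 0.017453293 rad, so 91.84 degree = 91.84 * 0.017453293 = 1.6029104 rad. 1 gradian = 0.015707963 rad, so 1.6029104 rad = 1.6029104 / 0.015707963 = 102.04444 gradian ≈ 102 gradian (4 s.f.).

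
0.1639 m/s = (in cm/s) 16.39. Check: 1 cm/s = 0.01 m/s, so 0.1639 m/s = 0.1639 / 0.01 = 16.39 cm/s.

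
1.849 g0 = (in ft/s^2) 59.49. Check: 1 g0 = 9.80665 m/s^2, so 1.849 g0 = 1.849 * 9.80665 = 18.132496 m/s^2. 1 ft/s^2 = 0.3048 m/s^2, so 18.132496 m/s^2 = 18.132496 / 0.3048 = 59.489816 ft/s^2 ≈ 59.49 ft/s^2 (4 s.f.).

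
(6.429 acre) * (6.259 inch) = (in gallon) 1 acre = 4046.8564 m^2, so 6.429 acre = 6.429 * 4046.8564 = 26017.24 m^2. 1 inch = 0.0254 m, so 6.259 inch = 6.259 * 0.0254 = 0.1589786 m. Combine: 26017.24 m^2 * 0.1589786 m = 4136.1844 m^3. 1 gallon = 0.0037854118 m^3, so 4136.1844 m^3 = 4136.1844 / 0.0037854118 = 1092664.3 gallon ≈ 1.093e+06 gallon (4 s.f.). Final answer: 1.093e+06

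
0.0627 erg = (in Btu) 5.943e-12. Check: 1 erg = 1e-07 J, so 0.0627 erg = 0.0627 * 1e-07 = 6.27e-09 J. 1 Btu = 1055.0559 J, so 6.27e-09 J = 6.27e-09 / 1055.0559 = 5.9428133e-12 Btu ≈ 5.943e-12 Btu (4 s.f.).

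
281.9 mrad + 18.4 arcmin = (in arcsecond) 1 mrad = 0.001 rad, so 281.9 mrad = 281.9 * 0.001 = 0.2819 rad. 1 arcmin = 0.00029088821 rad, so 18.4 arcmin = 18.4 * 0.00029088821 = 0.005352343 rad. Sum: 0.2819 + 0.005352343 = 0.28725234 rad. 1 arcsecond = 4.8481368e-06 rad, so 0.28725234 rad = 0.28725234 / 4.8481368e-06 = 59250.049 arcsecond ≈ 5.925e+04 arcsecond (4 s.f.). Final answer: 5.925e+04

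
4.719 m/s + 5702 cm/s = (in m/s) 4.719 m/s is already in m/s. 1 cm/s = 0.01 m/s, so 5702 cm/s = 5702 * 0.01 = 57.02 m/s. Sum: 4.719 + 57.02 = 61.739 m/s. Result: 61.739 m/s ≈ 61.74 m/s (4 s.f.). Final answer: 61.74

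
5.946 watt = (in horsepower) 0.007974. Check: 5.946 watt = 5.946 W. 1 horsepower = 745.69987 W, so 5.946 W = 5.946 / 745.69987 = 0.0079737173 horsepower ≈ 0.007974 horsepower (4 s.f.).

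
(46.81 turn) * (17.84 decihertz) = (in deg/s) 3.006e+04. Check: 1 turn = 6.2831853 rad, so 46.81 turn = 46.81 * 6.2831853 = 294.1159 rad. 1 decihertz = 0.1 Hz, so 17.84 decihertz = 17.84 * 0.1 = 1.784 Hz. Combine: 294.1159 rad * 1.784 Hz = 524.70277 rad/s. 1 deg/s = 0.017453293 rad/s, so 524.70277 rad/s = 524.70277 / 0.017453293 = 30063.254 deg/s ≈ 3.006e+04 deg/s (4 s.f.).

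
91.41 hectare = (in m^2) 9.141e+05. Check: 1 hectare = 10000 m^2, so 91.41 hectare = 91.41 * 10000 = 914100 m^2. Result: 914100 m^2 ≈ 9.141e+05 m^2 (4 s.f.).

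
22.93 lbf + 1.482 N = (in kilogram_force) 1 lbf = 4.4482216 N, so 22.93 lbf = 22.93 * 4.4482216 = 101.99772 N. 1.482 N is already in N. Sum: 101.99772 + 1.482 = 103.47972 N. 1 kilogram_force = 9.80665 N, so 103.47972 N = 103.47972 / 9.80665 = 10.551995 kilogram_force ≈ 10.55 kilogram_force (4 s.f.). Final answer: 10.55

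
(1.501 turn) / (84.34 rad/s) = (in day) 1 turn = 6.2831853 rad, so 1.501 turn = 1.501 * 6.2831853 = 9.4310611 rad. 84.34 rad/s is already in rad/s. Combine: 9.4310611 rad / 84.34 rad/s = 0.11182192 s. 1 day = 86400 s, so 0.11182192 s = 0.11182192 / 86400 = 1.2942352e-06 day ≈ 1.294e-06 day (4 s.f.). Final answer: 1.294e-06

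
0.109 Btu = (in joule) 1 Btu = 1055.0559 J, so 0.109 Btu = 0.109 * 1055.0559 = 115.00109 J. 115.00109 J = 115.00109 joule ≈ 115 joule (4 s.f.). Final answer: 115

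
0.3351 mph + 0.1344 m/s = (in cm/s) 1 mph = 0.44704 m/s, so 0.3351 mph = 0.3351 * 0.44704 = 0.1498031 m/s. 0.1344 m/s is already in m/s. Sum: 0.1498031 + 0.1344 = 0.2842031 m/s. 1 cm/s = 0.01 m/s, so 0.2842031 m/s = 0.2842031 / 0.01 = 28.42031 cm/s ≈ 28.42 cm/s (4 s.f.). Final answer: 28.42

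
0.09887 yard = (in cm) 9.041. Check: 1 yard = 0.9144 m, so 0.09887 yard = 0.09887 * 0.9144 = 0.090406728 m. 1 cm = 0.01 m, so 0.090406728 m = 0.090406728 / 0.01 = 9.0406728 cm ≈ 9.041 cm (4 s.f.).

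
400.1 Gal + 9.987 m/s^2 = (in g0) 1.426. Check: 1 Gal = 0.01 m/s^2, so 400.1 Gal = 400.1 * 0.01 = 4.001 m/s^2. 9.987 m/s^2 is already in m/s^2. Sum: 4.001 + 9.987 = 13.988 m/s^2. 1 g0 = 9.80665 m/s^2, so 13.988 m/s^2 = 13.988 / 9.80665 = 1.426379 g0 ≈ 1.426 g0 (4 s.f.).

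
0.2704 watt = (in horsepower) 0.0003626. Check: 0.2704 watt = 0.2704 W. 1 horsepower = 745.69987 W, so 0.2704 W = 0.2704 / 745.69987 = 0.00036261237 horsepower ≈ 0.0003626 horsepower (4 s.f.).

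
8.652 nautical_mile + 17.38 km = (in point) 1 nautical_mile = 1852 m, so 8.652 nautical_mile = 8.652 * 1852 = 16023.504 m. 1 km = 1000 m, so 17.38 km = 17.38 * 1000 = 17380 m. Sum: 16023.504 + 17380 = 33403.504 m. 1 point = 0.00035277778 m, so 33403.504 m = 33403.504 / 0.00035277778 = 94687098 point ≈ 9.469e+07 point (4 s.f.). Final answer: 9.469e+07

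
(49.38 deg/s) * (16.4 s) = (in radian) 1 deg/s = 0.017453293 rad/s, so 49.38 deg/s = 49.38 * 0.017453293 = 0.86184358 rad/s. 16.4 s is already in s. Combine: 0.86184358 rad/s * 16.4 s = 14.134235 rad. 14.134235 rad = 14.134235 radian ≈ 14.13 radian (4 s.f.). Final answer: 14.13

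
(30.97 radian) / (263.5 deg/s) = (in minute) 0.1122. Check: 30.97 radian = 30.97 rad. 1 deg/s = 0.017453293 rad/s, so 263.5 deg/s = 263.5 * 0.017453293 = 4.5989426 rad/s. Combine: 30.97 rad / 4.5989426 rad/s = 6.7341567 s. 1 minute = 60 s, so 6.7341567 s = 6.7341567 / 60 = 0.11223595 minute ≈ 0.1122 minute (4 s.f.).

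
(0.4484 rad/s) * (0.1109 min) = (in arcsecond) 0.4484 rad/s is already in rad/s. 1 min = 60 s, so 0.1109 min = 0.1109 * 60 = 6.654 s. Combine: 0.4484 rad/s * 6.654 s = 2.9836536 rad. 1 arcsecond = 4.8481368e-06 rad, so 2.9836536 rad = 2.9836536 / 4.8481368e-06 = 615422.73 arcsecond ≈ 6.154e+05 arcsecond (4 s.f.). Final answer: 6.154e+05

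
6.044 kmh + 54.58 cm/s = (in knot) 4.324. Check: 1 kmh = 0.27777778 m/s, so 6.044 kmh = 6.044 * 0.27777778 = 1.6788889 m/s. 1 cm/s = 0.01 m/s, so 54.58 cm/s = 54.58 * 0.01 = 0.5458 m/s. Sum: 1.6788889 + 0.5458 = 2.2246889 m/s. 1 knot = 0.51444444 m/s, so 2.2246889 m/s = 2.2246889 / 0.51444444 = 4.3244492 knot ≈ 4.324 knot (4 s.f.).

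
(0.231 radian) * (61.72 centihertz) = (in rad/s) 0.231 radian = 0.231 rad. 1 centihertz = 0.01 Hz, so 61.72 centihertz = 61.72 * 0.01 = 0.6172 Hz. Combine: 0.231 rad * 0.6172 Hz = 0.1425732 rad/s. Result: 0.1425732 rad/s ≈ 0.1426 rad/s (4 s.f.). Final answer: 0.1426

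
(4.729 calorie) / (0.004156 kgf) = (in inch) 1 calorie = 4.184 J, so 4.729 calorie = 4.729 * 4.184 = 19.786136 J. 1 kgf = 9.80665 N, so 0.004156 kgf = 0.004156 * 9.80665 = 0.040756437 N. Combine: 19.786136 J / 0.040756437 N = 485.47266 m. 1 inch = 0.0254 m, so 485.47266 m = 485.47266 / 0.0254 = 19113.097 inch ≈ 1.911e+04 inch (4 s.f.). Final answer: 1.911e+04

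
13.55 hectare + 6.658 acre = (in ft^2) 1.749e+06. Check: 1 hectare = 10000 m^2, so 13.55 hectare = 13.55 * 10000 = 135500 m^2. 1 acre = 4046.8564 m^2, so 6.658 acre = 6.658 * 4046.8564 = 26943.97 m^2. Sum: 135500 + 26943.97 = 162443.97 m^2. 1 ft^2 = 0.09290304 m^2, so 162443.97 m^2 = 162443.97 / 0.09290304 = 1748532.3 ft^2 ≈ 1.749e+06 ft^2 (4 s.f.).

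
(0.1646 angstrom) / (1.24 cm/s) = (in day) 1 angstrom = 1e-10 m, so 0.1646 angstrom = 0.1646 * 1e-10 = 1.646e-11 m. 1 cm/s = 0.01 m/s, so 1.24 cm/s = 1.24 * 0.01 = 0.0124 m/s. Combine: 1.646e-11 m / 0.0124 m/s = 1.3274194e-09 s. 1 day = 86400 s, so 1.3274194e-09 s = 1.3274194e-09 / 86400 = 1.536365e-14 day ≈ 1.536e-14 day (4 s.f.). Final answer: 1.536e-14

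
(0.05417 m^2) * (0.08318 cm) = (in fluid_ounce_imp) 0.05417 m^2 is already in m^2. 1 cm = 0.01 m, so 0.08318 cm = 0.08318 * 0.01 = 0.0008318 m. Combine: 0.05417 m^2 * 0.0008318 m = 4.5058606e-05 m^3. 1 fluid_ounce_imp = 2.8413063e-05 m^3, so 4.5058606e-05 m^3 = 4.5058606e-05 / 2.8413063e-05 = 1.5858412 fluid_ounce_imp ≈ 1.586 fluid_ounce_imp (4 s.f.). Final answer: 1.586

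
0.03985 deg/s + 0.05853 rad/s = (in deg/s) 3.393. Check: 1 deg/s = 0.017453293 rad/s, so 0.03985 deg/s = 0.03985 * 0.017453293 = 0.00069551371 rad/s. 0.05853 rad/s is already in rad/s. Sum: 0.00069551371 + 0.05853 = 0.059225514 rad/s. 1 deg/s = 0.017453293 rad/s, so 0.059225514 rad/s = 0.059225514 / 0.017453293 = 3.393372 deg/s ≈ 3.393 deg/s (4 s.f.).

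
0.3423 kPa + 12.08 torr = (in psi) 0.2832. Check: 1 kPa = 1000 Pa, so 0.3423 kPa = 0.3423 * 1000 = 342.3 Pa. 1 torr = 133.32237 Pa, so 12.08 torr = 12.08 * 133.32237 = 1610.5342 Pa. Sum: 342.3 + 1610.5342 = 1952.8342 Pa. 1 psi = 6894.7573 Pa, so 1952.8342 Pa = 1952.8342 / 6894.7573 = 0.28323466 psi ≈ 0.2832 psi (4 s.f.).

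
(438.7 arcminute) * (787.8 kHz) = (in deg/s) 5.76e+06. Check: 1 arcminute = 0.00029088821 rad, so 438.7 arcminute = 438.7 * 0.00029088821 = 0.12761266 rad. 1 kHz = 1000 Hz, so 787.8 kHz = 787.8 * 1000 = 787800 Hz. Combine: 0.12761266 rad * 787800 Hz = 100533.25 rad/s. 1 deg/s = 0.017453293 rad/s, so 100533.25 rad/s = 100533.25 / 0.017453293 = 5760131 deg/s ≈ 5.76e+06 deg/s (4 s.f.).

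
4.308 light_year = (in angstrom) 1 light_year = 9.4607305e+15 m, so 4.308 light_year = 4.308 * 9.4607305e+15 = 4.0756827e+16 m. 1 angstrom = 1e-10 m, so 4.0756827e+16 m = 4.0756827e+16 / 1e-10 = 4.0756827e+26 angstrom ≈ 4.076e+26 angstrom (4 s.f.). Final answer: 4.076e+26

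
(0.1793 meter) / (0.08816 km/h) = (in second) 0.1793 meter = 0.1793 m. 1 km/h = 0.27777778 m/s, so 0.08816 km/h = 0.08816 * 0.27777778 = 0.024488889 m/s. Combine: 0.1793 m / 0.024488889 m/s = 7.3216878 s. 7.3216878 s = 7.3216878 second ≈ 7.322 second (4 s.f.). Final answer: 7.322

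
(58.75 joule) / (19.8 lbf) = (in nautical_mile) 0.0003602. Check: 58.75 joule = 58.75 J. 1 lbf = 4.4482216 N, so 19.8 lbf = 19.8 * 4.4482216 = 88.074788 N. Combine: 58.75 J / 88.074788 N = 0.66704674 m. 1 nautical_mile = 1852 m, so 0.66704674 m = 0.66704674 / 1852 = 0.00036017642 nautical_mile ≈ 0.0003602 nautical_mile (4 s.f.).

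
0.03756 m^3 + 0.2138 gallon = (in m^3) 0.03837. Check: 0.03756 m^3 is already in m^3. 1 gallon = 0.0037854118 m^3, so 0.2138 gallon = 0.2138 * 0.0037854118 = 0.00080932104 m^3. Sum: 0.03756 + 0.00080932104 = 0.038369321 m^3. Result: 0.038369321 m^3 ≈ 0.03837 m^3 (4 s.f.).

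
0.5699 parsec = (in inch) 1 parsec = 3.0856776e+16 m, so 0.5699 parsec = 0.5699 * 3.0856776e+16 = 1.7585277e+16 m. 1 inch = 0.0254 m, so 1.7585277e+16 m = 1.7585277e+16 / 0.0254 = 6.9233372e+17 inch ≈ 6.923e+17 inch (4 s.f.). Final answer: 6.923e+17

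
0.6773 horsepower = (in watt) 1 horsepower = 745.69987 W, so 0.6773 horsepower = 0.6773 * 745.69987 = 505.06252 W. 505.06252 W = 505.06252 watt ≈ 505.1 watt (4 s.f.). Final answer: 505.1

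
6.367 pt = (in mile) 1 pt = 0.00035277778 m, so 6.367 pt = 6.367 * 0.00035277778 = 0.0022461361 m. 1 mile = 1609.344 m, so 0.0022461361 m = 0.0022461361 / 1609.344 = 1.3956843e-06 mile ≈ 1.396e-06 mile (4 s.f.). Final answer: 1.396e-06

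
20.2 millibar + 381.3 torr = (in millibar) 528.6. Check: 1 millibar = 100 Pa, so 20.2 millibar = 20.2 * 100 = 2020 Pa. 1 torr = 133.32237 Pa, so 381.3 torr = 381.3 * 133.32237 = 50835.819 Pa. Sum: 2020 + 50835.819 = 52855.819 Pa. 1 millibar = 100 Pa, so 52855.819 Pa = 52855.819 / 100 = 528.55819 millibar ≈ 528.6 millibar (4 s.f.).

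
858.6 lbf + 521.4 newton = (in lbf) 975.8. Check: 1 lbf = 4.4482216 N, so 858.6 lbf = 858.6 * 4.4482216 = 3819.2431 N. 521.4 newton = 521.4 N. Sum: 3819.2431 + 521.4 = 4340.6431 N. 1 lbf = 4.4482216 N, so 4340.6431 N = 4340.6431 / 4.4482216 = 975.81538 lbf ≈ 975.8 lbf (4 s.f.).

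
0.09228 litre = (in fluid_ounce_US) 1 litre = 0.001 m^3, so 0.09228 litre = 0.09228 * 0.001 = 9.228e-05 m^3. 1 fluid_ounce_US = 2.957353e-05 m^3, so 9.228e-05 m^3 = 9.228e-05 / 2.957353e-05 = 3.120358 fluid_ounce_US ≈ 3.12 fluid_ounce_US (4 s.f.). Final answer: 3.12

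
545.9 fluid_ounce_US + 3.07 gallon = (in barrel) 0.1746. Check: 1 fluid_ounce_US = 2.957353e-05 m^3, so 545.9 fluid_ounce_US = 545.9 * 2.957353e-05 = 0.01614419 m^3. 1 gallon = 0.0037854118 m^3, so 3.07 gallon = 3.07 * 0.0037854118 = 0.011621214 m^3. Sum: 0.01614419 + 0.011621214 = 0.027765404 m^3. 1 barrel = 0.15898729 m^3, so 0.027765404 m^3 = 0.027765404 / 0.15898729 = 0.17463914 barrel ≈ 0.1746 barrel (4 s.f.).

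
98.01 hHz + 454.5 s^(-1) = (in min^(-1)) 1 hHz = 100 Hz, so 98.01 hHz = 98.01 * 100 = 9801 Hz. 454.5 s^(-1) = 454.5 Hz. Sum: 9801 + 454.5 = 10255.5 Hz. 1 min^(-1) = 0.016666667 Hz, so 10255.5 Hz = 10255.5 / 0.016666667 = 615330 min^(-1) ≈ 6.153e+05 min^(-1) (4 s.f.). Final answer: 6.153e+05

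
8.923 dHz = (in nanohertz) 1 dHz = 0.1 Hz, so 8.923 dHz = 8.923 * 0.1 = 0.8923 Hz. 1 nanohertz = 1e-09 Hz, so 0.8923 Hz = 0.8923 / 1e-09 = 8.923e+08 nanohertz. Final answer: 8.923e+08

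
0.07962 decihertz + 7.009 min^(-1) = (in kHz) 1 decihertz = 0.1 Hz, so 0.07962 decihertz = 0.07962 * 0.1 = 0.007962 Hz. 1 min^(-1) = 0.016666667 Hz, so 7.009 min^(-1) = 7.009 * 0.016666667 = 0.11681667 Hz. Sum: 0.007962 + 0.11681667 = 0.12477867 Hz. 1 kHz = 1000 Hz, so 0.12477867 Hz = 0.12477867 / 1000 = 0.00012477867 kHz ≈ 0.0001248 kHz (4 s.f.). Final answer: 0.0001248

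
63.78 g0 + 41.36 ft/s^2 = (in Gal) 1 g0 = 9.80665 m/s^2, so 63.78 g0 = 63.78 * 9.80665 = 625.46814 m/s^2. 1 ft/s^2 = 0.3048 m/s^2, so 41.36 ft/s^2 = 41.36 * 0.3048 = 12.606528 m/s^2. Sum: 625.46814 + 12.606528 = 638.07466 m/s^2. 1 Gal = 0.01 m/s^2, so 638.07466 m/s^2 = 638.07466 / 0.01 = 63807.466 Gal ≈ 6.381e+04 Gal (4 s.f.). Final answer: 6.381e+04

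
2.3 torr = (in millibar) 3.066. Check: 1 torr = 133.32237 Pa, so 2.3 torr = 2.3 * 133.32237 = 306.64145 Pa. 1 millibar = 100 Pa, so 306.64145 Pa = 306.64145 / 100 = 3.0664145 millibar ≈ 3.066 millibar (4 s.f.).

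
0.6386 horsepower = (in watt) 476.2. Check: 1 horsepower = 745.69987 W, so 0.6386 horsepower = 0.6386 * 745.69987 = 476.20394 W. 476.20394 W = 476.20394 watt ≈ 476.2 watt (4 s.f.).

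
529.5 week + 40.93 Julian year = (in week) 2665. Check: 1 week = 604800 s, so 529.5 week = 529.5 * 604800 = 3.202416e+08 s. 1 Julian year = 31557600 s, so 40.93 Julian year = 40.93 * 31557600 = 1.2916526e+09 s. Sum: 3.202416e+08 + 1.2916526e+09 = 1.6118942e+09 s. 1 week = 604800 s, so 1.6118942e+09 s = 1.6118942e+09 / 604800 = 2665.1689 week ≈ 2665 week (4 s.f.).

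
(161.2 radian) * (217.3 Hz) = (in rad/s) 3.503e+04. Check: 161.2 radian = 161.2 rad. 217.3 Hz is already in Hz. Combine: 161.2 rad * 217.3 Hz = 35028.76 rad/s. Result: 35028.76 rad/s ≈ 3.503e+04 rad/s (4 s.f.).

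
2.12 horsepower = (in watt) 1 horsepower = 745.69987 W, so 2.12 horsepower = 2.12 * 745.69987 = 1580.8837 W. 1580.8837 W = 1580.8837 watt ≈ 1581 watt (4 s.f.). Final answer: 1581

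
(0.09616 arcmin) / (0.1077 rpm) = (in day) 1 arcmin = 0.00029088821 rad, so 0.09616 arcmin = 0.09616 * 0.00029088821 = 2.797181e-05 rad. 1 rpm = 0.10471976 rad/s, so 0.1077 rpm = 0.1077 * 0.10471976 = 0.011278318 rad/s. Combine: 2.797181e-05 rad / 0.011278318 rad/s = 0.0024801403 s. 1 day = 86400 s, so 0.0024801403 s = 0.0024801403 / 86400 = 2.8705328e-08 day ≈ 2.871e-08 day (4 s.f.). Final answer: 2.871e-08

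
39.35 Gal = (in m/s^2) 0.3935. Check: 1 Gal = 0.01 m/s^2, so 39.35 Gal = 39.35 * 0.01 = 0.3935 m/s^2. Result: 0.3935 m/s^2.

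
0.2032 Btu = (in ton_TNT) 1 Btu = 1055.0559 J, so 0.2032 Btu = 0.2032 * 1055.0559 = 214.38735 J. 1 ton_TNT = 4.184e+09 J, so 214.38735 J = 214.38735 / 4.184e+09 = 5.1239806e-08 ton_TNT ≈ 5.124e-08 ton_TNT (4 s.f.). Final answer: 5.124e-08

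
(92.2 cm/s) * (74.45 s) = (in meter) 68.64. Check: 1 cm/s = 0.01 m/s, so 92.2 cm/s = 92.2 * 0.01 = 0.922 m/s. 74.45 s is already in s. Combine: 0.922 m/s * 74.45 s = 68.6429 m. 68.6429 m = 68.6429 meter ≈ 68.64 meter (4 s.f.).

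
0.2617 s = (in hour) 1 hour = 3600 s, so 0.2617 s = 0.2617 / 3600 = 7.2694444e-05 hour ≈ 7.269e-05 hour (4 s.f.). Final answer: 7.269e-05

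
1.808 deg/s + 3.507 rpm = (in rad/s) 0.3988. Check: 1 deg/s = 0.017453293 rad/s, so 1.808 deg/s = 1.808 * 0.017453293 = 0.031555553 rad/s. 1 rpm = 0.10471976 rad/s, so 3.507 rpm = 3.507 * 0.10471976 = 0.36725218 rad/s. Sum: 0.031555553 + 0.36725218 = 0.39880773 rad/s. Result: 0.39880773 rad/s ≈ 0.3988 rad/s (4 s.f.).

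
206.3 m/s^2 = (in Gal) 1 Gal = 0.01 m/s^2, so 206.3 m/s^2 = 206.3 / 0.01 = 20630 Gal ≈ 2.063e+04 Gal (4 s.f.). Final answer: 2.063e+04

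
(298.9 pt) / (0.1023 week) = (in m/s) 1 pt = 0.00035277778 m, so 298.9 pt = 298.9 * 0.00035277778 = 0.10544528 m. 1 week = 604800 s, so 0.1023 week = 0.1023 * 604800 = 61871.04 s. Combine: 0.10544528 m / 61871.04 s = 1.7042752e-06 m/s. Result: 1.7042752e-06 m/s ≈ 1.704e-06 m/s (4 s.f.). Final answer: 1.704e-06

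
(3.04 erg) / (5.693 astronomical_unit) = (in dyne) 3.569e-14. Check: 1 erg = 1e-07 J, so 3.04 erg = 3.04 * 1e-07 = 3.04e-07 J. 1 astronomical_unit = 1.4959787e+11 m, so 5.693 astronomical_unit = 5.693 * 1.4959787e+11 = 8.5166068e+11 m. Combine: 3.04e-07 J / 8.5166068e+11 m = 3.5694967e-19 N. 1 dyne = 1e-05 N, so 3.5694967e-19 N = 3.5694967e-19 / 1e-05 = 3.5694967e-14 dyne ≈ 3.569e-14 dyne (4 s.f.).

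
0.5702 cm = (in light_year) 6.027e-19. Check: 1 cm = 0.01 m, so 0.5702 cm = 0.5702 * 0.01 = 0.005702 m. 1 light_year = 9.4607305e+15 m, so 0.005702 m = 0.005702 / 9.4607305e+15 = 6.0270188e-19 light_year ≈ 6.027e-19 light_year (4 s.f.).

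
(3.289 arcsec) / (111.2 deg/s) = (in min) 1 arcsec = 4.8481368e-06 rad, so 3.289 arcsec = 3.289 * 4.8481368e-06 = 1.5945522e-05 rad. 1 deg/s = 0.017453293 rad/s, so 111.2 deg/s = 111.2 * 0.017453293 = 1.9408061 rad/s. Combine: 1.5945522e-05 rad / 1.9408061 rad/s = 8.2159273e-06 s. 1 min = 60 s, so 8.2159273e-06 s = 8.2159273e-06 / 60 = 1.3693212e-07 min ≈ 1.369e-07 min (4 s.f.). Final answer: 1.369e-07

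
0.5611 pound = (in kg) 1 pound = 0.45359237 kg, so 0.5611 pound = 0.5611 * 0.45359237 = 0.25451068 kg. Result: 0.25451068 kg ≈ 0.2545 kg (4 s.f.). Final answer: 0.2545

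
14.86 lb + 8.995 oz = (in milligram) 1 lb = 0.45359237 kg, so 14.86 lb = 14.86 * 0.45359237 = 6.7403826 kg. 1 oz = 0.028349523 kg, so 8.995 oz = 8.995 * 0.028349523 = 0.25500396 kg. Sum: 6.7403826 + 0.25500396 = 6.9953866 kg. 1 milligram = 1e-06 kg, so 6.9953866 kg = 6.9953866 / 1e-06 = 6995386.6 milligram ≈ 6.995e+06 milligram (4 s.f.). Final answer: 6.995e+06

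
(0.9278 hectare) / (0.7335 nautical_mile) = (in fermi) 6.83e+15. Check: 1 hectare = 10000 m^2, so 0.9278 hectare = 0.9278 * 10000 = 9278 m^2. 1 nautical_mile = 1852 m, so 0.7335 nautical_mile = 0.7335 * 1852 = 1358.442 m. Combine: 9278 m^2 / 1358.442 m = 6.8298831 m. 1 fermi = 1e-15 m, so 6.8298831 m = 6.8298831 / 1e-15 = 6.8298831e+15 fermi ≈ 6.83e+15 fermi (4 s.f.).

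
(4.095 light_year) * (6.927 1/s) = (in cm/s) 2.684e+19. Check: 1 light_year = 9.4607305e+15 m, so 4.095 light_year = 4.095 * 9.4607305e+15 = 3.8741691e+16 m. 6.927 1/s = 6.927 Hz. Combine: 3.8741691e+16 m * 6.927 Hz = 2.683637e+17 m/s. 1 cm/s = 0.01 m/s, so 2.683637e+17 m/s = 2.683637e+17 / 0.01 = 2.683637e+19 cm/s ≈ 2.684e+19 cm/s (4 s.f.).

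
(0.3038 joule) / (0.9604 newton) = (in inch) 12.45. Check: 0.3038 joule = 0.3038 J. 0.9604 newton = 0.9604 N. Combine: 0.3038 J / 0.9604 N = 0.31632653 m. 1 inch = 0.0254 m, so 0.31632653 m = 0.31632653 / 0.0254 = 12.4538 inch ≈ 12.45 inch (4 s.f.).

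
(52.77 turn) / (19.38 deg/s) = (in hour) 0.2723. Check: 1 turn = 6.2831853 rad, so 52.77 turn = 52.77 * 6.2831853 = 331.56369 rad. 1 deg/s = 0.017453293 rad/s, so 19.38 deg/s = 19.38 * 0.017453293 = 0.33824481 rad/s. Combine: 331.56369 rad / 0.33824481 rad/s = 980.24768 s. 1 hour = 3600 s, so 980.24768 s = 980.24768 / 3600 = 0.27229102 hour ≈ 0.2723 hour (4 s.f.).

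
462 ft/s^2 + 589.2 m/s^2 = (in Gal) 7.3e+04. Check: 1 ft/s^2 = 0.3048 m/s^2, so 462 ft/s^2 = 462 * 0.3048 = 140.8176 m/s^2. 589.2 m/s^2 is already in m/s^2. Sum: 140.8176 + 589.2 = 730.0176 m/s^2. 1 Gal = 0.01 m/s^2, so 730.0176 m/s^2 = 730.0176 / 0.01 = 73001.76 Gal ≈ 7.3e+04 Gal (4 s.f.).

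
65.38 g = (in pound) 1 g = 0.001 kg, so 65.38 g = 65.38 * 0.001 = 0.06538 kg. 1 pound = 0.45359237 kg, so 0.06538 kg = 0.06538 / 0.45359237 = 0.14413823 pound ≈ 0.1441 pound (4 s.f.). Final answer: 0.1441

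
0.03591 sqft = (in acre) 8.244e-07. Check: 1 sqft = 0.09290304 m^2, so 0.03591 sqft = 0.03591 * 0.09290304 = 0.0033361482 m^2. 1 acre = 4046.8564 m^2, so 0.0033361482 m^2 = 0.0033361482 / 4046.8564 = 8.2438017e-07 acre ≈ 8.244e-07 acre (4 s.f.).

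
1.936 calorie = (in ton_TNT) 1.936e-09. Check: 1 calorie = 4.184 J, so 1.936 calorie = 1.936 * 4.184 = 8.100224 J. 1 ton_TNT = 4.184e+09 J, so 8.100224 J = 8.100224 / 4.184e+09 = 1.936e-09 ton_TNT.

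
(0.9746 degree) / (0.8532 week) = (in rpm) 1 degree = 0.017453293 rad, so 0.9746 degree = 0.9746 * 0.017453293 = 0.017009979 rad. 1 week = 604800 s, so 0.8532 week = 0.8532 * 604800 = 516015.36 s. Combine: 0.017009979 rad / 516015.36 s = 3.2964094e-08 rad/s. 1 rpm = 0.10471976 rad/s, so 3.2964094e-08 rad/s = 3.2964094e-08 / 0.10471976 = 3.1478391e-07 rpm ≈ 3.148e-07 rpm (4 s.f.). Final answer: 3.148e-07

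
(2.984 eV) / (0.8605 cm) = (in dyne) 5.556e-12. Check: 1 eV = 1.6021766e-19 J, so 2.984 eV = 2.984 * 1.6021766e-19 = 4.7808951e-19 J. 1 cm = 0.01 m, so 0.8605 cm = 0.8605 * 0.01 = 0.008605 m. Combine: 4.7808951e-19 J / 0.008605 m = 5.5559501e-17 N. 1 dyne = 1e-05 N, so 5.5559501e-17 N = 5.5559501e-17 / 1e-05 = 5.5559501e-12 dyne ≈ 5.556e-12 dyne (4 s.f.).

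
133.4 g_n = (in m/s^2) 1 g_n = 9.80665 m/s^2, so 133.4 g_n = 133.4 * 9.80665 = 1308.2071 m/s^2. Result: 1308.2071 m/s^2 ≈ 1308 m/s^2 (4 s.f.). Final answer: 1308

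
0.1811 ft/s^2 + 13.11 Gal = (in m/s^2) 0.1863. Check: 1 ft/s^2 = 0.3048 m/s^2, so 0.1811 ft/s^2 = 0.1811 * 0.3048 = 0.05519928 m/s^2. 1 Gal = 0.01 m/s^2, so 13.11 Gal = 13.11 * 0.01 = 0.1311 m/s^2. Sum: 0.05519928 + 0.1311 = 0.18629928 m/s^2. Result: 0.18629928 m/s^2 ≈ 0.1863 m/s^2 (4 s.f.).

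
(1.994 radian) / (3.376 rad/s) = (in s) 1.994 radian = 1.994 rad. 3.376 rad/s is already in rad/s. Combine: 1.994 rad / 3.376 rad/s = 0.59063981 s. Result: 0.59063981 s ≈ 0.5906 s (4 s.f.). Final answer: 0.5906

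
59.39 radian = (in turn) 9.452. Check: 59.39 radian = 59.39 rad. 1 turn = 6.2831853 rad, so 59.39 rad = 59.39 / 6.2831853 = 9.4522121 turn ≈ 9.452 turn (4 s.f.).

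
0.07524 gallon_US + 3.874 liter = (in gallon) 1.099. Check: 1 gallon_US = 0.0037854118 m^3, so 0.07524 gallon_US = 0.07524 * 0.0037854118 = 0.00028481438 m^3. 1 liter = 0.001 m^3, so 3.874 liter = 3.874 * 0.001 = 0.003874 m^3. Sum: 0.00028481438 + 0.003874 = 0.0041588144 m^3. 1 gallon = 0.0037854118 m^3, so 0.0041588144 m^3 = 0.0041588144 / 0.0037854118 = 1.0986425 gallon ≈ 1.099 gallon (4 s.f.).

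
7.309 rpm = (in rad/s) 1 rpm = 0.10471976 rad/s, so 7.309 rpm = 7.309 * 0.10471976 = 0.76539669 rad/s. Result: 0.76539669 rad/s ≈ 0.7654 rad/s (4 s.f.). Final answer: 0.7654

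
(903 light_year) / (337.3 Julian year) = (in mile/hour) 1 light_year = 9.4607305e+15 m, so 903 light_year = 903 * 9.4607305e+15 = 8.5430396e+18 m. 1 Julian year = 31557600 s, so 337.3 Julian year = 337.3 * 31557600 = 1.0644378e+10 s. Combine: 8.5430396e+18 m / 1.0644378e+10 s = 8.0258698e+08 m/s. 1 mile/hour = 0.44704 m/s, so 8.0258698e+08 m/s = 8.0258698e+08 / 0.44704 = 1.795336e+09 mile/hour ≈ 1.795e+09 mile/hour (4 s.f.). Final answer: 1.795e+09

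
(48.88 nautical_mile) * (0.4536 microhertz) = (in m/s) 0.04106. Check: 1 nautical_mile = 1852 m, so 48.88 nautical_mile = 48.88 * 1852 = 90525.76 m. 1 microhertz = 1e-06 Hz, so 0.4536 microhertz = 0.4536 * 1e-06 = 4.536e-07 Hz. Combine: 90525.76 m * 4.536e-07 Hz = 0.041062485 m/s. Result: 0.041062485 m/s ≈ 0.04106 m/s (4 s.f.).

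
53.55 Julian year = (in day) 1 Julian year = 31557600 s, so 53.55 Julian year = 53.55 * 31557600 = 1.6899095e+09 s. 1 day = 86400 s, so 1.6899095e+09 s = 1.6899095e+09 / 86400 = 19559.138 day ≈ 1.956e+04 day (4 s.f.). Final answer: 1.956e+04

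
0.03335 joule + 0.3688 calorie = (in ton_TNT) 0.03335 joule = 0.03335 J. 1 calorie = 4.184 J, so 0.3688 calorie = 0.3688 * 4.184 = 1.5430592 J. Sum: 0.03335 + 1.5430592 = 1.5764092 J. 1 ton_TNT = 4.184e+09 J, so 1.5764092 J = 1.5764092 / 4.184e+09 = 3.7677084e-10 ton_TNT ≈ 3.768e-10 ton_TNT (4 s.f.). Final answer: 3.768e-10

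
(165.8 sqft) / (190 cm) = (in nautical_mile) 0.004377. Check: 1 sqft = 0.09290304 m^2, so 165.8 sqft = 165.8 * 0.09290304 = 15.403324 m^2. 1 cm = 0.01 m, so 190 cm = 190 * 0.01 = 1.9 m. Combine: 15.403324 m^2 / 1.9 m = 8.1070126 m. 1 nautical_mile = 1852 m, so 8.1070126 m = 8.1070126 / 1852 = 0.0043774366 nautical_mile ≈ 0.004377 nautical_mile (4 s.f.).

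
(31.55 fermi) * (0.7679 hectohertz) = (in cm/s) 2.423e-10. Check: 1 fermi = 1e-15 m, so 31.55 fermi = 31.55 * 1e-15 = 3.155e-14 m. 1 hectohertz = 100 Hz, so 0.7679 hectohertz = 0.7679 * 100 = 76.79 Hz. Combine: 3.155e-14 m * 76.79 Hz = 2.4227245e-12 m/s. 1 cm/s = 0.01 m/s, so 2.4227245e-12 m/s = 2.4227245e-12 / 0.01 = 2.4227245e-10 cm/s ≈ 2.423e-10 cm/s (4 s.f.).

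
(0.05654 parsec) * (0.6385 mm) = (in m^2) 1.114e+12. Check: 1 parsec = 3.0856776e+16 m, so 0.05654 parsec = 0.05654 * 3.0856776e+16 = 1.7446421e+15 m. 1 mm = 0.001 m, so 0.6385 mm = 0.6385 * 0.001 = 0.0006385 m. Combine: 1.7446421e+15 m * 0.0006385 m = 1.113954e+12 m^2. Result: 1.113954e+12 m^2 ≈ 1.114e+12 m^2 (4 s.f.).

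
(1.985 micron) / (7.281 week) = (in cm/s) 1 micron = 1e-06 m, so 1.985 micron = 1.985 * 1e-06 = 1.985e-06 m. 1 week = 604800 s, so 7.281 week = 7.281 * 604800 = 4403548.8 s. Combine: 1.985e-06 m / 4403548.8 s = 4.5077279e-13 m/s. 1 cm/s = 0.01 m/s, so 4.5077279e-13 m/s = 4.5077279e-13 / 0.01 = 4.5077279e-11 cm/s ≈ 4.508e-11 cm/s (4 s.f.). Final answer: 4.508e-11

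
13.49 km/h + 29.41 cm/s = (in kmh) 1 km/h = 0.27777778 m/s, so 13.49 km/h = 13.49 * 0.27777778 = 3.7472222 m/s. 1 cm/s = 0.01 m/s, so 29.41 cm/s = 29.41 * 0.01 = 0.2941 m/s. Sum: 3.7472222 + 0.2941 = 4.0413222 m/s. 1 kmh = 0.27777778 m/s, so 4.0413222 m/s = 4.0413222 / 0.27777778 = 14.54876 kmh ≈ 14.55 kmh (4 s.f.). Final answer: 14.55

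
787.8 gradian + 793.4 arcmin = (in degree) 1 gradian = 0.015707963 rad, so 787.8 gradian = 787.8 * 0.015707963 = 12.374733 rad. 1 arcmin = 0.00029088821 rad, so 793.4 arcmin = 793.4 * 0.00029088821 = 0.2307907 rad. Sum: 12.374733 + 0.2307907 = 12.605524 rad. 1 degree = 0.017453293 rad, so 12.605524 rad = 12.605524 / 0.017453293 = 722.24333 degree ≈ 722.2 degree (4 s.f.). Final answer: 722.2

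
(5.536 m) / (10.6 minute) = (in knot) 5.536 m is already in m. 1 minute = 60 s, so 10.6 minute = 10.6 * 60 = 636 s. Combine: 5.536 m / 636 s = 0.0087044025 m/s. 1 knot = 0.51444444 m/s, so 0.0087044025 m/s = 0.0087044025 / 0.51444444 = 0.016920005 knot ≈ 0.01692 knot (4 s.f.). Final answer: 0.01692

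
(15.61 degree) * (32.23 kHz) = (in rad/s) 8781. Check: 1 degree = 0.017453293 rad, so 15.61 degree = 15.61 * 0.017453293 = 0.2724459 rad. 1 kHz = 1000 Hz, so 32.23 kHz = 32.23 * 1000 = 32230 Hz. Combine: 0.2724459 rad * 32230 Hz = 8780.9312 rad/s. Result: 8780.9312 rad/s ≈ 8781 rad/s (4 s.f.).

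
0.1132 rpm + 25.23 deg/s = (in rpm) 4.318. Check: 1 rpm = 0.10471976 rad/s, so 0.1132 rpm = 0.1132 * 0.10471976 = 0.011854276 rad/s. 1 deg/s = 0.017453293 rad/s, so 25.23 deg/s = 25.23 * 0.017453293 = 0.44034657 rad/s. Sum: 0.011854276 + 0.44034657 = 0.45220085 rad/s. 1 rpm = 0.10471976 rad/s, so 0.45220085 rad/s = 0.45220085 / 0.10471976 = 4.3182 rpm ≈ 4.318 rpm (4 s.f.).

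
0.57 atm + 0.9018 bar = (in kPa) 147.9. Check: 1 atm = 101325 Pa, so 0.57 atm = 0.57 * 101325 = 57755.25 Pa. 1 bar = 100000 Pa, so 0.9018 bar = 0.9018 * 100000 = 90180 Pa. Sum: 57755.25 + 90180 = 147935.25 Pa. 1 kPa = 1000 Pa, so 147935.25 Pa = 147935.25 / 1000 = 147.93525 kPa ≈ 147.9 kPa (4 s.f.).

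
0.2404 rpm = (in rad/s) 0.02517. Check: 1 rpm = 0.10471976 rad/s, so 0.2404 rpm = 0.2404 * 0.10471976 = 0.025174629 rad/s. Result: 0.025174629 rad/s ≈ 0.02517 rad/s (4 s.f.).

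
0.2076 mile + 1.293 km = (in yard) 1 mile = 1609.344 m, so 0.2076 mile = 0.2076 * 1609.344 = 334.09981 m. 1 km = 1000 m, so 1.293 km = 1.293 * 1000 = 1293 m. Sum: 334.09981 + 1293 = 1627.0998 m. 1 yard = 0.9144 m, so 1627.0998 m = 1627.0998 / 0.9144 = 1779.418 yard ≈ 1779 yard (4 s.f.). Final answer: 1779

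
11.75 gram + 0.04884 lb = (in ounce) 1 gram = 0.001 kg, so 11.75 gram = 11.75 * 0.001 = 0.01175 kg. 1 lb = 0.45359237 kg, so 0.04884 lb = 0.04884 * 0.45359237 = 0.022153451 kg. Sum: 0.01175 + 0.022153451 = 0.033903451 kg. 1 ounce = 0.028349523 kg, so 0.033903451 kg = 0.033903451 / 0.028349523 = 1.1959091 ounce ≈ 1.196 ounce (4 s.f.). Final answer: 1.196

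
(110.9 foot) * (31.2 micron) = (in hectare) 1.055e-07. Check: 1 foot = 0.3048 m, so 110.9 foot = 110.9 * 0.3048 = 33.80232 m. 1 micron = 1e-06 m, so 31.2 micron = 31.2 * 1e-06 = 3.12e-05 m. Combine: 33.80232 m * 3.12e-05 m = 0.0010546324 m^2. 1 hectare = 10000 m^2, so 0.0010546324 m^2 = 0.0010546324 / 10000 = 1.0546324e-07 hectare ≈ 1.055e-07 hectare (4 s.f.).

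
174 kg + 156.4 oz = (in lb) 174 kg is already in kg. 1 oz = 0.028349523 kg, so 156.4 oz = 156.4 * 0.028349523 = 4.4338654 kg. Sum: 174 + 4.4338654 = 178.43387 kg. 1 lb = 0.45359237 kg, so 178.43387 kg = 178.43387 / 0.45359237 = 393.37934 lb ≈ 393.4 lb (4 s.f.). Final answer: 393.4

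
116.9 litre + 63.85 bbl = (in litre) 1.027e+04. Check: 1 litre = 0.001 m^3, so 116.9 litre = 116.9 * 0.001 = 0.1169 m^3. 1 bbl = 0.15898729 m^3, so 63.85 bbl = 63.85 * 0.15898729 = 10.151339 m^3. Sum: 0.1169 + 10.151339 = 10.268239 m^3. 1 litre = 0.001 m^3, so 10.268239 m^3 = 10.268239 / 0.001 = 10268.239 litre ≈ 1.027e+04 litre (4 s.f.).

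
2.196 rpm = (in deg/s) 1 rpm = 0.10471976 rad/s, so 2.196 rpm = 2.196 * 0.10471976 = 0.22996458 rad/s. 1 deg/s = 0.017453293 rad/s, so 0.22996458 rad/s = 0.22996458 / 0.017453293 = 13.176 deg/s ≈ 13.18 deg/s (4 s.f.). Final answer: 13.18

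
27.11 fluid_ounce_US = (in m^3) 1 fluid_ounce_US = 2.957353e-05 m^3, so 27.11 fluid_ounce_US = 27.11 * 2.957353e-05 = 0.00080173839 m^3. Result: 0.00080173839 m^3 ≈ 0.0008017 m^3 (4 s.f.). Final answer: 0.0008017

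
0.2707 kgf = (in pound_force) 0.5968. Check: 1 kgf = 9.80665 N, so 0.2707 kgf = 0.2707 * 9.80665 = 2.6546602 N. 1 pound_force = 4.4482216 N, so 2.6546602 N = 2.6546602 / 4.4482216 = 0.59679134 pound_force ≈ 0.5968 pound_force (4 s.f.).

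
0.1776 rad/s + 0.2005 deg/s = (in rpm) 1.729. Check: 0.1776 rad/s is already in rad/s. 1 deg/s = 0.017453293 rad/s, so 0.2005 deg/s = 0.2005 * 0.017453293 = 0.0034993852 rad/s. Sum: 0.1776 + 0.0034993852 = 0.18109939 rad/s. 1 rpm = 0.10471976 rad/s, so 0.18109939 rad/s = 0.18109939 / 0.10471976 = 1.7293717 rpm ≈ 1.729 rpm (4 s.f.).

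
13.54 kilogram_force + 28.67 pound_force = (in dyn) 2.603e+07. Check: 1 kilogram_force = 9.80665 N, so 13.54 kilogram_force = 13.54 * 9.80665 = 132.78204 N. 1 pound_force = 4.4482216 N, so 28.67 pound_force = 28.67 * 4.4482216 = 127.53051 N. Sum: 132.78204 + 127.53051 = 260.31255 N. 1 dyn = 1e-05 N, so 260.31255 N = 260.31255 / 1e-05 = 26031255 dyn ≈ 2.603e+07 dyn (4 s.f.).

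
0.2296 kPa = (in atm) 0.002266. Check: 1 kPa = 1000 Pa, so 0.2296 kPa = 0.2296 * 1000 = 229.6 Pa. 1 atm = 101325 Pa, so 229.6 Pa = 229.6 / 101325 = 0.0022659758 atm ≈ 0.002266 atm (4 s.f.).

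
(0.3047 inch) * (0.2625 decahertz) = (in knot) 1 inch = 0.0254 m, so 0.3047 inch = 0.3047 * 0.0254 = 0.00773938 m. 1 decahertz = 10 Hz, so 0.2625 decahertz = 0.2625 * 10 = 2.625 Hz. Combine: 0.00773938 m * 2.625 Hz = 0.020315873 m/s. 1 knot = 0.51444444 m/s, so 0.020315873 m/s = 0.020315873 / 0.51444444 = 0.039490897 knot ≈ 0.03949 knot (4 s.f.). Final answer: 0.03949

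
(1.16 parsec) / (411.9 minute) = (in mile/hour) 1 parsec = 3.0856776e+16 m, so 1.16 parsec = 1.16 * 3.0856776e+16 = 3.579386e+16 m. 1 minute = 60 s, so 411.9 minute = 411.9 * 60 = 24714 s. Combine: 3.579386e+16 m / 24714 s = 1.4483232e+12 m/s. 1 mile/hour = 0.44704 m/s, so 1.4483232e+12 m/s = 1.4483232e+12 / 0.44704 = 3.2398068e+12 mile/hour ≈ 3.24e+12 mile/hour (4 s.f.). Final answer: 3.24e+12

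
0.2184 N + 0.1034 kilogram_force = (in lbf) 0.2184 N is already in N. 1 kilogram_force = 9.80665 N, so 0.1034 kilogram_force = 0.1034 * 9.80665 = 1.0140076 N. Sum: 0.2184 + 1.0140076 = 1.2324076 N. 1 lbf = 4.4482216 N, so 1.2324076 N = 1.2324076 / 4.4482216 = 0.27705625 lbf ≈ 0.2771 lbf (4 s.f.). Final answer: 0.2771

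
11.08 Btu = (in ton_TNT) 1 Btu = 1055.0559 J, so 11.08 Btu = 11.08 * 1055.0559 = 11690.019 J. 1 ton_TNT = 4.184e+09 J, so 11690.019 J = 11690.019 / 4.184e+09 = 2.7939816e-06 ton_TNT ≈ 2.794e-06 ton_TNT (4 s.f.). Final answer: 2.794e-06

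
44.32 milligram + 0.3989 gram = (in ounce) 1 milligram = 1e-06 kg, so 44.32 milligram = 44.32 * 1e-06 = 4.432e-05 kg. 1 gram = 0.001 kg, so 0.3989 gram = 0.3989 * 0.001 = 0.0003989 kg. Sum: 4.432e-05 + 0.0003989 = 0.00044322 kg. 1 ounce = 0.028349523 kg, so 0.00044322 kg = 0.00044322 / 0.028349523 = 0.015634125 ounce ≈ 0.01563 ounce (4 s.f.). Final answer: 0.01563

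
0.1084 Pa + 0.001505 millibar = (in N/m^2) 0.1084 Pa is already in Pa. 1 millibar = 100 Pa, so 0.001505 millibar = 0.001505 * 100 = 0.1505 Pa. Sum: 0.1084 + 0.1505 = 0.2589 Pa. 0.2589 Pa = 0.2589 N/m^2. Final answer: 0.2589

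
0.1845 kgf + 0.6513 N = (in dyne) 1 kgf = 9.80665 N, so 0.1845 kgf = 0.1845 * 9.80665 = 1.8093269 N. 0.6513 N is already in N. Sum: 1.8093269 + 0.6513 = 2.4606269 N. 1 dyne = 1e-05 N, so 2.4606269 N = 2.4606269 / 1e-05 = 246062.69 dyne ≈ 2.461e+05 dyne (4 s.f.). Final answer: 2.461e+05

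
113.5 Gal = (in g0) 0.1157. Check: 1 Gal = 0.01 m/s^2, so 113.5 Gal = 113.5 * 0.01 = 1.135 m/s^2. 1 g0 = 9.80665 m/s^2, so 1.135 m/s^2 = 1.135 / 9.80665 = 0.11573779 g0 ≈ 0.1157 g0 (4 s.f.).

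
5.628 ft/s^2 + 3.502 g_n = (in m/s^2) 1 ft/s^2 = 0.3048 m/s^2, so 5.628 ft/s^2 = 5.628 * 0.3048 = 1.7154144 m/s^2. 1 g_n = 9.80665 m/s^2, so 3.502 g_n = 3.502 * 9.80665 = 34.342888 m/s^2. Sum: 1.7154144 + 34.342888 = 36.058303 m/s^2. Result: 36.058303 m/s^2 ≈ 36.06 m/s^2 (4 s.f.). Final answer: 36.06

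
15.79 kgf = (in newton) 154.8. Check: 1 kgf = 9.80665 N, so 15.79 kgf = 15.79 * 9.80665 = 154.847 N. 154.847 N = 154.847 newton ≈ 154.8 newton (4 s.f.).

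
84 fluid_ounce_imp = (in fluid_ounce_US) 1 fluid_ounce_imp = 2.8413063e-05 m^3, so 84 fluid_ounce_imp = 84 * 2.8413063e-05 = 0.0023866972 m^3. 1 fluid_ounce_US = 2.957353e-05 m^3, so 0.0023866972 m^3 = 0.0023866972 / 2.957353e-05 = 80.703835 fluid_ounce_US ≈ 80.7 fluid_ounce_US (4 s.f.). Final answer: 80.7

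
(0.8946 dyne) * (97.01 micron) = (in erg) 1 dyne = 1e-05 N, so 0.8946 dyne = 0.8946 * 1e-05 = 8.946e-06 N. 1 micron = 1e-06 m, so 97.01 micron = 97.01 * 1e-06 = 9.701e-05 m. Combine: 8.946e-06 N * 9.701e-05 m = 8.6785146e-10 J. 1 erg = 1e-07 J, so 8.6785146e-10 J = 8.6785146e-10 / 1e-07 = 0.0086785146 erg ≈ 0.008679 erg (4 s.f.). Final answer: 0.008679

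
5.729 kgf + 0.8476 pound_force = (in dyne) 1 kgf = 9.80665 N, so 5.729 kgf = 5.729 * 9.80665 = 56.182298 N. 1 pound_force = 4.4482216 N, so 0.8476 pound_force = 0.8476 * 4.4482216 = 3.7703126 N. Sum: 56.182298 + 3.7703126 = 59.95261 N. 1 dyne = 1e-05 N, so 59.95261 N = 59.95261 / 1e-05 = 5995261 dyne ≈ 5.995e+06 dyne (4 s.f.). Final answer: 5.995e+06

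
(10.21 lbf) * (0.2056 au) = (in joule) 1.397e+12. Check: 1 lbf = 4.4482216 N, so 10.21 lbf = 10.21 * 4.4482216 = 45.416343 N. 1 au = 1.4959787e+11 m, so 0.2056 au = 0.2056 * 1.4959787e+11 = 3.0757322e+10 m. Combine: 45.416343 N * 3.0757322e+10 m = 1.3968851e+12 J. 1.3968851e+12 J = 1.3968851e+12 joule ≈ 1.397e+12 joule (4 s.f.).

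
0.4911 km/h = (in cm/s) 1 km/h = 0.27777778 m/s, so 0.4911 km/h = 0.4911 * 0.27777778 = 0.13641667 m/s. 1 cm/s = 0.01 m/s, so 0.13641667 m/s = 0.13641667 / 0.01 = 13.641667 cm/s ≈ 13.64 cm/s (4 s.f.). Final answer: 13.64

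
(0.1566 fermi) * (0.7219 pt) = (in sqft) 1 fermi = 1e-15 m, so 0.1566 fermi = 0.1566 * 1e-15 = 1.566e-16 m. 1 pt = 0.00035277778 m, so 0.7219 pt = 0.7219 * 0.00035277778 = 0.00025467028 m. Combine: 1.566e-16 m * 0.00025467028 m = 3.9881365e-20 m^2. 1 sqft = 0.09290304 m^2, so 3.9881365e-20 m^2 = 3.9881365e-20 / 0.09290304 = 4.2927945e-19 sqft ≈ 4.293e-19 sqft (4 s.f.). Final answer: 4.293e-19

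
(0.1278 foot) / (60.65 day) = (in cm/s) 7.434e-07. Check: 1 foot = 0.3048 m, so 0.1278 foot = 0.1278 * 0.3048 = 0.03895344 m. 1 day = 86400 s, so 60.65 day = 60.65 * 86400 = 5240160 s. Combine: 0.03895344 m / 5240160 s = 7.4336356e-09 m/s. 1 cm/s = 0.01 m/s, so 7.4336356e-09 m/s = 7.4336356e-09 / 0.01 = 7.4336356e-07 cm/s ≈ 7.434e-07 cm/s (4 s.f.).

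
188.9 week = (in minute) 1 week = 604800 s, so 188.9 week = 188.9 * 604800 = 1.1424672e+08 s. 1 minute = 60 s, so 1.1424672e+08 s = 1.1424672e+08 / 60 = 1904112 minute ≈ 1.904e+06 minute (4 s.f.). Final answer: 1.904e+06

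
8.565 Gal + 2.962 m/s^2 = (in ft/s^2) 1 Gal = 0.01 m/s^2, so 8.565 Gal = 8.565 * 0.01 = 0.08565 m/s^2. 2.962 m/s^2 is already in m/s^2. Sum: 0.08565 + 2.962 = 3.04765 m/s^2. 1 ft/s^2 = 0.3048 m/s^2, so 3.04765 m/s^2 = 3.04765 / 0.3048 = 9.9988517 ft/s^2 ≈ 9.999 ft/s^2 (4 s.f.). Final answer: 9.999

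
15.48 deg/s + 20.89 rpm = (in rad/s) 1 deg/s = 0.017453293 rad/s, so 15.48 deg/s = 15.48 * 0.017453293 = 0.27017697 rad/s. 1 rpm = 0.10471976 rad/s, so 20.89 rpm = 20.89 * 0.10471976 = 2.1875957 rad/s. Sum: 0.27017697 + 2.1875957 = 2.4577727 rad/s. Result: 2.4577727 rad/s ≈ 2.458 rad/s (4 s.f.). Final answer: 2.458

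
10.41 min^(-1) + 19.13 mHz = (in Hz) 0.1926. Check: 1 min^(-1) = 0.016666667 Hz, so 10.41 min^(-1) = 10.41 * 0.016666667 = 0.1735 Hz. 1 mHz = 0.001 Hz, so 19.13 mHz = 19.13 * 0.001 = 0.01913 Hz. Sum: 0.1735 + 0.01913 = 0.19263 Hz. Result: 0.19263 Hz ≈ 0.1926 Hz (4 s.f.).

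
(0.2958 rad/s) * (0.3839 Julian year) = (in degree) 2.053e+08. Check: 0.2958 rad/s is already in rad/s. 1 Julian year = 31557600 s, so 0.3839 Julian year = 0.3839 * 31557600 = 12114963 s. Combine: 0.2958 rad/s * 12114963 s = 3583605.9 rad. 1 degree = 0.017453293 rad, so 3583605.9 rad = 3583605.9 / 0.017453293 = 2.053255e+08 degree ≈ 2.053e+08 degree (4 s.f.).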